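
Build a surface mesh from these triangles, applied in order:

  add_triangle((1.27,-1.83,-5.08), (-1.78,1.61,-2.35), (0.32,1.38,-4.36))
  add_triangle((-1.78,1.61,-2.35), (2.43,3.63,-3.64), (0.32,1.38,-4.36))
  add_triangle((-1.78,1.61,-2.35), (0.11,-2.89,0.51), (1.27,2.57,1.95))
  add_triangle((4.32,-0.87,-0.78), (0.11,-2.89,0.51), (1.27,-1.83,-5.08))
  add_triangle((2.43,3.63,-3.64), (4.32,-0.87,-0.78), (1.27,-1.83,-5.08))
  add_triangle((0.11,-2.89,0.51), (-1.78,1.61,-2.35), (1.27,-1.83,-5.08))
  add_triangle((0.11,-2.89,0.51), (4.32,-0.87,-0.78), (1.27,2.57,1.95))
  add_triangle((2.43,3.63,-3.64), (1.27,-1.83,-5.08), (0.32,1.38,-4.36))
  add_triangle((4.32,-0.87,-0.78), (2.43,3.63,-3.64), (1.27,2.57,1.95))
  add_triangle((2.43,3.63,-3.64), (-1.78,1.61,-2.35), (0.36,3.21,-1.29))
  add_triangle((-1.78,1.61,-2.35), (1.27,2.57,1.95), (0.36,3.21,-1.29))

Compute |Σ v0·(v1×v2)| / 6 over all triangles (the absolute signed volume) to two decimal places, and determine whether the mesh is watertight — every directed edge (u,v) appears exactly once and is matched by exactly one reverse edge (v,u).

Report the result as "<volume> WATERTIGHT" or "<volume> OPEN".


Per-triangle v0·(v1×v2)/6:
  t1: +4.3130
  t2: +4.8770
  t3: +0.6287
  t4: +10.6165
  t5: +18.0154
  t6: +5.6672
  t7: +5.5780
  t8: +7.0186
  t9: +12.9768
  t10: +4.1309
  t11: +2.2342
Σ = +76.0563 → |volume| = 76.06

Directed edges: 33 total; 3 unmatched, e.g. (2.43,3.63,-3.64)→(1.27,2.57,1.95) → open.

76.06 OPEN


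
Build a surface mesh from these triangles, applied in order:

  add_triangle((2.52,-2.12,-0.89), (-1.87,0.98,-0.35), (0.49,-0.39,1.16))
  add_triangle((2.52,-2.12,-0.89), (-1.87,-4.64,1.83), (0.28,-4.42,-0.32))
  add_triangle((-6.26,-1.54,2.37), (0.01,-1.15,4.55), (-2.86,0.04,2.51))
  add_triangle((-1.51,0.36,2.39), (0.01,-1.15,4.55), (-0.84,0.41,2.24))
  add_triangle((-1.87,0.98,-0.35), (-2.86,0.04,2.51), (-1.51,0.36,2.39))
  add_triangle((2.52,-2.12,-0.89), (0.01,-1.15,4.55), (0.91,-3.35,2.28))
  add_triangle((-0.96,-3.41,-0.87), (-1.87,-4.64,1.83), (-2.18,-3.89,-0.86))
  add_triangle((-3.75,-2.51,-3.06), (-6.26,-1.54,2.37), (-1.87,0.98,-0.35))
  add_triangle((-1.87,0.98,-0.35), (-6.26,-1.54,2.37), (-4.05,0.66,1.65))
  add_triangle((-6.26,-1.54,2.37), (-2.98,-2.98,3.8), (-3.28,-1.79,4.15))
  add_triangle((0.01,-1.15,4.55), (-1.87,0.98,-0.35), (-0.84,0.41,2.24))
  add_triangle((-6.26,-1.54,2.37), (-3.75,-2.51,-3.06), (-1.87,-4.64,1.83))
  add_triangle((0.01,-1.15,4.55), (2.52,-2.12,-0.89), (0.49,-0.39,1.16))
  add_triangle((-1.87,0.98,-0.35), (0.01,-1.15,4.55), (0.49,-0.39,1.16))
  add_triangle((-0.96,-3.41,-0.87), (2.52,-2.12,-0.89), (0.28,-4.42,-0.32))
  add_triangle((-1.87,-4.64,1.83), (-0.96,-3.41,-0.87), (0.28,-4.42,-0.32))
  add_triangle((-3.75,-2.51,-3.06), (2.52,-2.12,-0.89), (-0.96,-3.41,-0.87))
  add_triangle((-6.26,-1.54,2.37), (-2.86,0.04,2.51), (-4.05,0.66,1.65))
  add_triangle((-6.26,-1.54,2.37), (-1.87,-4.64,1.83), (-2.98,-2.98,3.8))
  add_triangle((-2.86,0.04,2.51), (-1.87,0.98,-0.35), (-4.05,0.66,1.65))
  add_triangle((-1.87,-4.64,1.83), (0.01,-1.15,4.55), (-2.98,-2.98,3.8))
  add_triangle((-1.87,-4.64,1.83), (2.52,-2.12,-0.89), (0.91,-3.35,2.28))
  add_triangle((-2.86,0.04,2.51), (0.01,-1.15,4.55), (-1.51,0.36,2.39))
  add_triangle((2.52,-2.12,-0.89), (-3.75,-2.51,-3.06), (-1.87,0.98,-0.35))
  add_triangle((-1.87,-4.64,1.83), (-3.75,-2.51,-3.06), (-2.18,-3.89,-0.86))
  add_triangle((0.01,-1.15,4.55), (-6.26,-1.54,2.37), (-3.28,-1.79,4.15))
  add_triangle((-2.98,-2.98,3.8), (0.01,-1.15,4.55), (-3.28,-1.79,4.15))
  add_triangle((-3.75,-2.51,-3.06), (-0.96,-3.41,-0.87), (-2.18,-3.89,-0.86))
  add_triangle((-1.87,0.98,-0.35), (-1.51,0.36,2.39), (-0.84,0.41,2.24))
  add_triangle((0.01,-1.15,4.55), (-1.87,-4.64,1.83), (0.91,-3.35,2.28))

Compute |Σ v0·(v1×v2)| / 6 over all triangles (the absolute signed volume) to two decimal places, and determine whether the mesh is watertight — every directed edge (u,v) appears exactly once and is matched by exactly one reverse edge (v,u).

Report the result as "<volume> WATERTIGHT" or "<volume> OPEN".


102.84 WATERTIGHT

Per-triangle v0·(v1×v2)/6:
  t1: -0.3227
  t2: +2.6325
  t3: +5.2489
  t4: +0.5040
  t5: +0.8058
  t6: +3.6954
  t7: +1.8158
  t8: +8.4828
  t9: +2.0036
  t10: +4.0772
  t11: -0.8125
  t12: +21.3949
  t13: +0.6817
  t14: +0.1923
  t15: +1.7332
  t16: +2.8697
  t17: +4.8900
  t18: +2.3758
  t19: +9.0216
  t20: +0.2932
  t21: +6.5968
  t22: +5.5189
  t23: +1.3200
  t24: +1.3117
  t25: +3.1527
  t26: +1.1740
  t27: +3.3578
  t28: +1.7210
  t29: +0.2971
  t30: +6.8088
Σ = +102.8419 → |volume| = 102.84

Directed edges: 90 total, each appears once with its reverse present → watertight.


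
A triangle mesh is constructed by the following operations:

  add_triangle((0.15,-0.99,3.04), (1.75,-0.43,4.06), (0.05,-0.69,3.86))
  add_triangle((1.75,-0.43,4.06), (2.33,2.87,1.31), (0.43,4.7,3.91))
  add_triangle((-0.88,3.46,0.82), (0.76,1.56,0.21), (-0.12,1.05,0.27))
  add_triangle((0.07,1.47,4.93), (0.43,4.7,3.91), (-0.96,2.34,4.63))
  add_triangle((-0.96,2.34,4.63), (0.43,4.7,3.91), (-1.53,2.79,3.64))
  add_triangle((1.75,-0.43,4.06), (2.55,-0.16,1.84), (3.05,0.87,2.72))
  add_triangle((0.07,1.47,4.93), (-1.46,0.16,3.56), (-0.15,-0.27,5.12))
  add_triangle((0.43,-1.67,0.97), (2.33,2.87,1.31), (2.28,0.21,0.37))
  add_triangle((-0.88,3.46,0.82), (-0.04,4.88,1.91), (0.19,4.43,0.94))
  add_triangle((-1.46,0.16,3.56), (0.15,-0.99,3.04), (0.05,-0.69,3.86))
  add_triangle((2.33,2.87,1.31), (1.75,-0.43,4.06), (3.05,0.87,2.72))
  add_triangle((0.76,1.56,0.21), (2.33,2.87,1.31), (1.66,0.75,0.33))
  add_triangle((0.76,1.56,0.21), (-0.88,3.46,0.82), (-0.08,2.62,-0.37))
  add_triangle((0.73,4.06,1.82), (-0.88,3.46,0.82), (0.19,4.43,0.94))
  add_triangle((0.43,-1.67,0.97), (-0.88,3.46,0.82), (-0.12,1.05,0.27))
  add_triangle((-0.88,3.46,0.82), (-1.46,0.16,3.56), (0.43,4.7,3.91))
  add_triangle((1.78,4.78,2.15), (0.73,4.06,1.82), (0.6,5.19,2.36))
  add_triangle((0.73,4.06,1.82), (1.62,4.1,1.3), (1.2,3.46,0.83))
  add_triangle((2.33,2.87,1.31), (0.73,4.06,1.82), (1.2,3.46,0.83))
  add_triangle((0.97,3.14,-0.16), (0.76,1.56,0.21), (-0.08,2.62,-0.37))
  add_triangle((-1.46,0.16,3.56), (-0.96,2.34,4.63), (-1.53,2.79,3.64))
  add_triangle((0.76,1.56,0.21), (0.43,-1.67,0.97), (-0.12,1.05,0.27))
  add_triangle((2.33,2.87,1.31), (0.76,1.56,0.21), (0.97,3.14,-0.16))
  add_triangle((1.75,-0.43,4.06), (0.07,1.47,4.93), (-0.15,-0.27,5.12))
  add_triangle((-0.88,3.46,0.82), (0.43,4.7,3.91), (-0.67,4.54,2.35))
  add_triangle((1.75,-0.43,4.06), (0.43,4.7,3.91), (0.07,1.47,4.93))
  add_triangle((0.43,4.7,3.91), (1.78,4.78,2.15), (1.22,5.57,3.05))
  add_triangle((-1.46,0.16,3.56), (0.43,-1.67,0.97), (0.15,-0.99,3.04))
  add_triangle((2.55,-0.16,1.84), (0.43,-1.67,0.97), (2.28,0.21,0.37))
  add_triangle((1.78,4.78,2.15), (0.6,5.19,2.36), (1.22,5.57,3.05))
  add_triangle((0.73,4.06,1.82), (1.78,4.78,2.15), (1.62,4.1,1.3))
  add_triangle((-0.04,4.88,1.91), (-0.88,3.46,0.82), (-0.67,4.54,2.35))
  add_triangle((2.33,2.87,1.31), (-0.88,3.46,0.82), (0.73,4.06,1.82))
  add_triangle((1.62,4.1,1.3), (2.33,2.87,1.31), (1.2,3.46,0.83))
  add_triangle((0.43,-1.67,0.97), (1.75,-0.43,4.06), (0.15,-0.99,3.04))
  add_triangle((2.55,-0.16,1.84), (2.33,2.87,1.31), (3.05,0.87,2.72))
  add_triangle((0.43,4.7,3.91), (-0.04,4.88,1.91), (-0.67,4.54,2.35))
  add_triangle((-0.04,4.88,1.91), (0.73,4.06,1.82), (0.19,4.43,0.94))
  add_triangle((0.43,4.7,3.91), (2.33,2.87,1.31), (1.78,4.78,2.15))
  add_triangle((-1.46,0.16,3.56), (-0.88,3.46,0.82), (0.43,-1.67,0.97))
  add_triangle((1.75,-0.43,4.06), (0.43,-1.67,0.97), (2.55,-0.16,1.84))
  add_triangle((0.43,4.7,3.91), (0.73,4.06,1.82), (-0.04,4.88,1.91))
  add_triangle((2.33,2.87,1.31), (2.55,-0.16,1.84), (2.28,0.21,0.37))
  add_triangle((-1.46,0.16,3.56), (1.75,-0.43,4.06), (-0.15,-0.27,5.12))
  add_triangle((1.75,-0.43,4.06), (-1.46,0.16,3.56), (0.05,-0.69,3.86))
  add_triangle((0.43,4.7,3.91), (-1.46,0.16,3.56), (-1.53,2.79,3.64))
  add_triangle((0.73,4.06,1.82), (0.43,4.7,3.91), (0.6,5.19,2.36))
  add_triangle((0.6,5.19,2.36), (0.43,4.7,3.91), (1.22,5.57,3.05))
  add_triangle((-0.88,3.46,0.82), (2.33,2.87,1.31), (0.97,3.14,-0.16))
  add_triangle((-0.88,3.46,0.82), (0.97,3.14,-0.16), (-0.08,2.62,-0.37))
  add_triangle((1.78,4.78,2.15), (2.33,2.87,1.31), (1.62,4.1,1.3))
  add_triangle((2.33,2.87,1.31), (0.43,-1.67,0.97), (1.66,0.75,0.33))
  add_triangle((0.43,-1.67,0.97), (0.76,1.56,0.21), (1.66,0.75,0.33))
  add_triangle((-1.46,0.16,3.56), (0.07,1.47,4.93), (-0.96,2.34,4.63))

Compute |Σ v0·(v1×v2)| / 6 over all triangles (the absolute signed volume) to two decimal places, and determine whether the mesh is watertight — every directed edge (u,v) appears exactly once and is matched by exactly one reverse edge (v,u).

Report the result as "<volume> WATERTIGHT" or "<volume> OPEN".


Per-triangle v0·(v1×v2)/6:
  t1: +0.5087
  t2: +8.6648
  t3: -0.0277
  t4: +3.2739
  t5: +2.5394
  t6: +1.3325
  t7: +2.0650
  t8: -1.5138
  t9: +0.6482
  t10: +0.3760
  t11: +2.4392
  t12: +0.2554
  t13: -0.6070
  t14: -0.7630
  t15: -0.1158
  t16: +5.5898
  t17: +0.0225
  t18: +0.2204
  t19: -0.8942
  t20: -0.1003
  t21: +1.5100
  t22: -0.2378
  t23: -0.0067
  t24: +2.7985
  t25: -0.4126
  t26: +5.4192
  t27: +0.6493
  t28: +0.8668
  t29: +0.7914
  t30: +0.5609
  t31: +0.3394
  t32: +0.6719
  t33: +0.8735
  t34: +0.1726
  t35: +1.2359
  t36: +0.8330
  t37: +1.2840
  t38: +0.5353
  t39: +1.8247
  t40: -1.1285
  t41: +1.8635
  t42: +1.1973
  t43: +1.5789
  t44: -0.3048
  t45: +1.1562
  t46: -3.2688
  t47: -0.3971
  t48: +0.9341
  t49: +2.2378
  t50: +0.7049
  t51: +0.5482
  t52: +0.8815
  t53: -0.3281
  t54: +1.9506
Σ = +51.2491 → |volume| = 51.25

Directed edges: 162 total, each appears once with its reverse present → watertight.

51.25 WATERTIGHT


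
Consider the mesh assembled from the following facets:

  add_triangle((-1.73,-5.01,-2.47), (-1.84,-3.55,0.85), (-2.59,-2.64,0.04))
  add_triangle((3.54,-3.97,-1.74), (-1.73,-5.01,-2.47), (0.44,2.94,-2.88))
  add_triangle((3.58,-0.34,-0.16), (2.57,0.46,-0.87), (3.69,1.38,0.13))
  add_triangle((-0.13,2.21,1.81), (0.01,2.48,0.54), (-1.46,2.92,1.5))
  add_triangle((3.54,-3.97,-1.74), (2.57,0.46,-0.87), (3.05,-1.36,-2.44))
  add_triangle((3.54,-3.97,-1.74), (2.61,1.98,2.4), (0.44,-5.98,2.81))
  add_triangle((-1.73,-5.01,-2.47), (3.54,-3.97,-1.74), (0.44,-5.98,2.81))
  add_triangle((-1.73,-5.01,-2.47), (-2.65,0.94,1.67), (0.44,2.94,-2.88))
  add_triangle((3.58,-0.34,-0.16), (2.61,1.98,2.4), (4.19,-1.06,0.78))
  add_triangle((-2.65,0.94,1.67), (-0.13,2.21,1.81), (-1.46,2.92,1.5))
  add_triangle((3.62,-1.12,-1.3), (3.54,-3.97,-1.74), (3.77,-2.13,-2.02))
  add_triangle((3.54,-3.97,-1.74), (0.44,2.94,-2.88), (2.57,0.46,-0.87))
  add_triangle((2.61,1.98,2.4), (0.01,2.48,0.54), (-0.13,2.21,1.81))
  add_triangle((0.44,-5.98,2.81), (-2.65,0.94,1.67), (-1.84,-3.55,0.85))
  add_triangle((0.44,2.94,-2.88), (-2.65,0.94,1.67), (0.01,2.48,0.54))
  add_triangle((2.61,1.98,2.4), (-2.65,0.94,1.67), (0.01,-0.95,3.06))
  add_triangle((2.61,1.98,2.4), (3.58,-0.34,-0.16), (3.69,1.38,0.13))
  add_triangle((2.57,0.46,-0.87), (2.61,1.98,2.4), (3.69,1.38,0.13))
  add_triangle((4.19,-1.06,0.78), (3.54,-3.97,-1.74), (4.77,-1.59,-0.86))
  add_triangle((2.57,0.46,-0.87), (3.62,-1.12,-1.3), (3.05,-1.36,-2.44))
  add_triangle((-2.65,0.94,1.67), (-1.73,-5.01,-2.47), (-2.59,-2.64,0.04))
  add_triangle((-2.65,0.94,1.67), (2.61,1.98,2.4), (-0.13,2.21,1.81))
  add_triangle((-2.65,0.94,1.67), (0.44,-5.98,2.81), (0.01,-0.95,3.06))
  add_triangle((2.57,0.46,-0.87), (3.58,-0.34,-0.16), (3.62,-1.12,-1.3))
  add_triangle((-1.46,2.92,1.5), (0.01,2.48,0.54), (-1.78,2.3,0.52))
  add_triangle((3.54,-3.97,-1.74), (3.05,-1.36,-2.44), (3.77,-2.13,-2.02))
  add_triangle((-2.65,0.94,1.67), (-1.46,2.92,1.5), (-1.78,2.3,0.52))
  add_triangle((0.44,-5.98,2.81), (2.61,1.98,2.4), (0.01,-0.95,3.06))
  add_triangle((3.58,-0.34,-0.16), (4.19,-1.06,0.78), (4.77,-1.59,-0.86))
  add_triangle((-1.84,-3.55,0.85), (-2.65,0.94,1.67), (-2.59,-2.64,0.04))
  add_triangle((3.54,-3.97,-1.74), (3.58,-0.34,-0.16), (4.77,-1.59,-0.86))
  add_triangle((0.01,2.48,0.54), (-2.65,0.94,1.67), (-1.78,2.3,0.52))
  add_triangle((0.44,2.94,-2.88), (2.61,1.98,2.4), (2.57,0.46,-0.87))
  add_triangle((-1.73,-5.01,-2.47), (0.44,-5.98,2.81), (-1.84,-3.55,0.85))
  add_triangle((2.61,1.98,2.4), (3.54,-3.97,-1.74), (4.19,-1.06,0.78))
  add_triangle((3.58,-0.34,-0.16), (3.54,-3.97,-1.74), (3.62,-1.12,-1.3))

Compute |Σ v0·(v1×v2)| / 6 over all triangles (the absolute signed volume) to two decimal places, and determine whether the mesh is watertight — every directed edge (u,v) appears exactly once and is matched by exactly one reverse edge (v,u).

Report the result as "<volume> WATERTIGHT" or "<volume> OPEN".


147.44 OPEN

Per-triangle v0·(v1×v2)/6:
  t1: +2.9561
  t2: +17.6490
  t3: +0.9036
  t4: +0.7587
  t5: -2.3333
  t6: +20.6832
  t7: +23.1576
  t8: +11.3330
  t9: +2.2799
  t10: +1.2791
  t11: +0.8829
  t12: +6.0491
  t13: +1.5422
  t14: +6.5268
  t15: +3.6020
  t16: +5.6261
  t17: +2.2064
  t18: -0.1183
  t19: +3.1108
  t20: +1.0050
  t21: +1.6412
  t22: +1.6479
  t23: +6.5967
  t24: +0.8279
  t25: +0.6275
  t26: +0.9616
  t27: +1.0658
  t28: +7.3771
  t29: +0.9117
  t30: +2.4689
  t31: -0.3293
  t32: -1.0627
  t33: +5.7939
  t34: +8.3916
  t35: -0.3137
  t36: +1.7353
Σ = +147.4411 → |volume| = 147.44

Directed edges: 108 total; 6 unmatched, e.g. (3.77,-2.13,-2.02)→(3.62,-1.12,-1.3) → open.


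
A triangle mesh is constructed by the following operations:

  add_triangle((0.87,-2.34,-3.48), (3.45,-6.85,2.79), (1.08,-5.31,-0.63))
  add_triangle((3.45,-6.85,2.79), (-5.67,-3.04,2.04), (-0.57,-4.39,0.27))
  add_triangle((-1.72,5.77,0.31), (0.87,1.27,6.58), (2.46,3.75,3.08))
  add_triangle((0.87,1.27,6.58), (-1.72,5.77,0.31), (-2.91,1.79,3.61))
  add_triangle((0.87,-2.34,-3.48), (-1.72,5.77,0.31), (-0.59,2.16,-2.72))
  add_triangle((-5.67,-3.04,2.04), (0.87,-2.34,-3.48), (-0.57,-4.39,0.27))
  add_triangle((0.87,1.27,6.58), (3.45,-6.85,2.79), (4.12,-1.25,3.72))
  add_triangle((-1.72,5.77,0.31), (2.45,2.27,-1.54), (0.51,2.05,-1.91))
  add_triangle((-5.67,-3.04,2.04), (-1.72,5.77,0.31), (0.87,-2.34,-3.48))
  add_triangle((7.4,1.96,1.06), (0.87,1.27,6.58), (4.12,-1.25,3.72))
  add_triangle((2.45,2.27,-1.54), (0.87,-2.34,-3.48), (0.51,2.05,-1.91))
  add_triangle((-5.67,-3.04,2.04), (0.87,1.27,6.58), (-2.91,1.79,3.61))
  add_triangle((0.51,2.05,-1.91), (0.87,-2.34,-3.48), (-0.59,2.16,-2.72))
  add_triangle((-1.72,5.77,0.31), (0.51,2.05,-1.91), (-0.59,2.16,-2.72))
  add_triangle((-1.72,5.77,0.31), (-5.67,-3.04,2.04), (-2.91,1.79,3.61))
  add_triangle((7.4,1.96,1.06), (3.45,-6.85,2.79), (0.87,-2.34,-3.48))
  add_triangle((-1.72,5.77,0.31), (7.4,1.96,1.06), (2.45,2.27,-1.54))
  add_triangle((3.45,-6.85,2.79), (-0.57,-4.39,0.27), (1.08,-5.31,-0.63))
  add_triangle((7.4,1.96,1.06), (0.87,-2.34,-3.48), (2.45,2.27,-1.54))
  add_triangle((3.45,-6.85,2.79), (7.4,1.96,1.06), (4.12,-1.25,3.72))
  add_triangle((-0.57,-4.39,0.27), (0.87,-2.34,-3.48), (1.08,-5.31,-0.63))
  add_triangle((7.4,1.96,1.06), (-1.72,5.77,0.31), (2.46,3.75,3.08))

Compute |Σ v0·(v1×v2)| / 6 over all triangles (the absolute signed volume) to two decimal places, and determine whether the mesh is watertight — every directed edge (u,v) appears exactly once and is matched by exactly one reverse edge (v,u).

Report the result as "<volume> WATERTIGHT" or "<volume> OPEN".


Per-triangle v0·(v1×v2)/6:
  t1: +7.0856
  t2: +15.0260
  t3: +18.9487
  t4: +19.1006
  t5: -0.2966
  t6: +12.3959
  t7: +22.7481
  t8: +4.2824
  t9: +20.8474
  t10: +22.6530
  t11: +3.9312
  t12: +19.8767
  t13: +2.5312
  t14: +2.9529
  t15: +17.1866
  t16: +41.7936
  t17: +15.6314
  t18: +6.1038
  t19: +13.2015
  t20: +23.3400
  t21: +3.8701
  t22: +18.8171
Σ = +312.0274 → |volume| = 312.03

Directed edges: 66 total; 6 unmatched, e.g. (3.45,-6.85,2.79)→(-5.67,-3.04,2.04) → open.

312.03 OPEN


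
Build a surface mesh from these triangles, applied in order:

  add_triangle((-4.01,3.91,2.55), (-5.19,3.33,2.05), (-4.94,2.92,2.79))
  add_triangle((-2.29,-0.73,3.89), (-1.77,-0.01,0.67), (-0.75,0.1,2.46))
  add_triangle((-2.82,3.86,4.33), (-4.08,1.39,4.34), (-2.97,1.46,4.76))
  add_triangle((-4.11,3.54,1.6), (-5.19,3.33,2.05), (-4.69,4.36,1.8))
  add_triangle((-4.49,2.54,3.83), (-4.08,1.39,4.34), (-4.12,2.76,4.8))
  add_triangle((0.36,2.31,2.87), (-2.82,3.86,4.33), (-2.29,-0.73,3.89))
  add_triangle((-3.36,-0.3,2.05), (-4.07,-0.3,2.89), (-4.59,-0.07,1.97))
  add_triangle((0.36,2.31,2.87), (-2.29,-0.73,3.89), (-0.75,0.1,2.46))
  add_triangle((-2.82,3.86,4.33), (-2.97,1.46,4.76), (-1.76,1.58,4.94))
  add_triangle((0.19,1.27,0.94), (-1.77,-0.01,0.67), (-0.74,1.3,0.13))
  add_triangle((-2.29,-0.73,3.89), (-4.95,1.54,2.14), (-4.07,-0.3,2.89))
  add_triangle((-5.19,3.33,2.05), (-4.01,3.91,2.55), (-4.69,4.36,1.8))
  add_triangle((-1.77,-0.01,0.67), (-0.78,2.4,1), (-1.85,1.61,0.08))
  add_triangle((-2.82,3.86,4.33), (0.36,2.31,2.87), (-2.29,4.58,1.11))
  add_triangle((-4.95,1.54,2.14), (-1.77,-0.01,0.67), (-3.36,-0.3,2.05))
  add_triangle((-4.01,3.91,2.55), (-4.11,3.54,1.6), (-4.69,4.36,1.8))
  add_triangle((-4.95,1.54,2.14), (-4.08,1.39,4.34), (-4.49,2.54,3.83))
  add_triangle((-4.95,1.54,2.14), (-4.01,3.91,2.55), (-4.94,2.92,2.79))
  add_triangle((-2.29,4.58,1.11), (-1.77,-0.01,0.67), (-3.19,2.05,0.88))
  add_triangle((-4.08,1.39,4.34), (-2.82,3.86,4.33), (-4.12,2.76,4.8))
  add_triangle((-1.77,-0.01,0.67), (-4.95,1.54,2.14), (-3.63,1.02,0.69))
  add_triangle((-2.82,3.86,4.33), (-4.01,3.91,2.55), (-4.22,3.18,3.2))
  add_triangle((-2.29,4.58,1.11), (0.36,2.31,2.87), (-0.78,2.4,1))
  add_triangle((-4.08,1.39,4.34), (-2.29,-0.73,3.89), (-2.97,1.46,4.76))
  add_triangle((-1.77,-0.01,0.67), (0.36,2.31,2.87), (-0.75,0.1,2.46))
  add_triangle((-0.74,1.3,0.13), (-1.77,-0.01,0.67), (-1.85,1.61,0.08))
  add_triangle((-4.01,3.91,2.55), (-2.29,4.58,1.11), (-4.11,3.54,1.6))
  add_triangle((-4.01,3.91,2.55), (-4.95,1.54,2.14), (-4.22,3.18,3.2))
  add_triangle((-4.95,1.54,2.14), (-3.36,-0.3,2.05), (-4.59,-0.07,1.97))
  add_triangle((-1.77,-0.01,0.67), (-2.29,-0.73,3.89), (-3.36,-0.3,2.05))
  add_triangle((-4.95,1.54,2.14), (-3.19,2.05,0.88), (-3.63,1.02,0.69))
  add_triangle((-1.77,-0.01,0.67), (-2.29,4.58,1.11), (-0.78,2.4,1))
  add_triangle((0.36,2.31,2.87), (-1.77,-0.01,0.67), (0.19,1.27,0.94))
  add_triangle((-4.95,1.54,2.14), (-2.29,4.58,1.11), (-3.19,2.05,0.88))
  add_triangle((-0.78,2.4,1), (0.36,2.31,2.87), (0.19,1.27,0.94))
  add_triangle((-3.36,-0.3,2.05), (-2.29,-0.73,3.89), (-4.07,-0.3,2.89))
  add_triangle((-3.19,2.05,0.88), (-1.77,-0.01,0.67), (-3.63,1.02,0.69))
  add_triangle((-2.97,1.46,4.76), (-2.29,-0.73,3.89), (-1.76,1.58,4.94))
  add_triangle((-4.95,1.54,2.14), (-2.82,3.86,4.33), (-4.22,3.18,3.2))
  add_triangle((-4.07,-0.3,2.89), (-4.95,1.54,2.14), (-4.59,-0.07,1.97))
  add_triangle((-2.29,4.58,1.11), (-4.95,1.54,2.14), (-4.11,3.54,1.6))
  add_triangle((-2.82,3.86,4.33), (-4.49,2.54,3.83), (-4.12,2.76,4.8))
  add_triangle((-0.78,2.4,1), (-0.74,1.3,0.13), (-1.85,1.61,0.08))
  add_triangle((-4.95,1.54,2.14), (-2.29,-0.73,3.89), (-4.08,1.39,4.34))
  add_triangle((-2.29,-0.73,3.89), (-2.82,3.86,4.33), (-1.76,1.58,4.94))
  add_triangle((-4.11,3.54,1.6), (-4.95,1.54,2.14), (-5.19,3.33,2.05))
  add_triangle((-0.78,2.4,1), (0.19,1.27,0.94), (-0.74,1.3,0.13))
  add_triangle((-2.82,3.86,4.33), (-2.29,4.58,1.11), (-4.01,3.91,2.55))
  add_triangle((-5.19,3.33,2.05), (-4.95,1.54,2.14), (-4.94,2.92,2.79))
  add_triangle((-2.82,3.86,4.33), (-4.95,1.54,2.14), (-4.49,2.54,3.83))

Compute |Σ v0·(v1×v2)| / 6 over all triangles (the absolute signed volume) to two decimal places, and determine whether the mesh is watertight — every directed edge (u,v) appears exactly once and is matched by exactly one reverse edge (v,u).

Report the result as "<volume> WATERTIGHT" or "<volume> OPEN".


Per-triangle v0·(v1×v2)/6:
  t1: +1.1787
  t2: -0.5533
  t3: +2.7504
  t4: -0.0137
  t5: +1.1594
  t6: +6.7093
  t7: +0.1069
  t8: +0.5431
  t9: +2.6621
  t10: -0.4455
  t11: +2.4019
  t12: +1.1896
  t13: +0.7769
  t14: +5.4950
  t15: +0.3820
  t16: -0.2251
  t17: +2.2414
  t18: -0.5057
  t19: -0.5921
  t20: +0.4040
  t21: +0.3981
  t22: +1.9680
  t23: +0.2568
  t24: +2.0869
  t25: -1.3892
  t26: -0.1669
  t27: +1.6982
  t28: +1.7640
  t29: -0.7542
  t30: -0.0860
  t31: +0.8122
  t32: -0.7824
  t33: -0.4364
  t34: +1.6972
  t35: +0.2774
  t36: +0.2082
  t37: -0.3168
  t38: +2.0245
  t39: +1.4069
  t40: +1.4156
  t41: -0.7881
  t42: +1.5605
  t43: +0.1434
  t44: +3.3543
  t45: -3.9186
  t46: -0.1112
  t47: +0.0471
  t48: +4.2362
  t49: +1.1471
  t50: +1.7142
Σ = +45.1326 → |volume| = 45.13

Directed edges: 150 total, each appears once with its reverse present → watertight.

45.13 WATERTIGHT


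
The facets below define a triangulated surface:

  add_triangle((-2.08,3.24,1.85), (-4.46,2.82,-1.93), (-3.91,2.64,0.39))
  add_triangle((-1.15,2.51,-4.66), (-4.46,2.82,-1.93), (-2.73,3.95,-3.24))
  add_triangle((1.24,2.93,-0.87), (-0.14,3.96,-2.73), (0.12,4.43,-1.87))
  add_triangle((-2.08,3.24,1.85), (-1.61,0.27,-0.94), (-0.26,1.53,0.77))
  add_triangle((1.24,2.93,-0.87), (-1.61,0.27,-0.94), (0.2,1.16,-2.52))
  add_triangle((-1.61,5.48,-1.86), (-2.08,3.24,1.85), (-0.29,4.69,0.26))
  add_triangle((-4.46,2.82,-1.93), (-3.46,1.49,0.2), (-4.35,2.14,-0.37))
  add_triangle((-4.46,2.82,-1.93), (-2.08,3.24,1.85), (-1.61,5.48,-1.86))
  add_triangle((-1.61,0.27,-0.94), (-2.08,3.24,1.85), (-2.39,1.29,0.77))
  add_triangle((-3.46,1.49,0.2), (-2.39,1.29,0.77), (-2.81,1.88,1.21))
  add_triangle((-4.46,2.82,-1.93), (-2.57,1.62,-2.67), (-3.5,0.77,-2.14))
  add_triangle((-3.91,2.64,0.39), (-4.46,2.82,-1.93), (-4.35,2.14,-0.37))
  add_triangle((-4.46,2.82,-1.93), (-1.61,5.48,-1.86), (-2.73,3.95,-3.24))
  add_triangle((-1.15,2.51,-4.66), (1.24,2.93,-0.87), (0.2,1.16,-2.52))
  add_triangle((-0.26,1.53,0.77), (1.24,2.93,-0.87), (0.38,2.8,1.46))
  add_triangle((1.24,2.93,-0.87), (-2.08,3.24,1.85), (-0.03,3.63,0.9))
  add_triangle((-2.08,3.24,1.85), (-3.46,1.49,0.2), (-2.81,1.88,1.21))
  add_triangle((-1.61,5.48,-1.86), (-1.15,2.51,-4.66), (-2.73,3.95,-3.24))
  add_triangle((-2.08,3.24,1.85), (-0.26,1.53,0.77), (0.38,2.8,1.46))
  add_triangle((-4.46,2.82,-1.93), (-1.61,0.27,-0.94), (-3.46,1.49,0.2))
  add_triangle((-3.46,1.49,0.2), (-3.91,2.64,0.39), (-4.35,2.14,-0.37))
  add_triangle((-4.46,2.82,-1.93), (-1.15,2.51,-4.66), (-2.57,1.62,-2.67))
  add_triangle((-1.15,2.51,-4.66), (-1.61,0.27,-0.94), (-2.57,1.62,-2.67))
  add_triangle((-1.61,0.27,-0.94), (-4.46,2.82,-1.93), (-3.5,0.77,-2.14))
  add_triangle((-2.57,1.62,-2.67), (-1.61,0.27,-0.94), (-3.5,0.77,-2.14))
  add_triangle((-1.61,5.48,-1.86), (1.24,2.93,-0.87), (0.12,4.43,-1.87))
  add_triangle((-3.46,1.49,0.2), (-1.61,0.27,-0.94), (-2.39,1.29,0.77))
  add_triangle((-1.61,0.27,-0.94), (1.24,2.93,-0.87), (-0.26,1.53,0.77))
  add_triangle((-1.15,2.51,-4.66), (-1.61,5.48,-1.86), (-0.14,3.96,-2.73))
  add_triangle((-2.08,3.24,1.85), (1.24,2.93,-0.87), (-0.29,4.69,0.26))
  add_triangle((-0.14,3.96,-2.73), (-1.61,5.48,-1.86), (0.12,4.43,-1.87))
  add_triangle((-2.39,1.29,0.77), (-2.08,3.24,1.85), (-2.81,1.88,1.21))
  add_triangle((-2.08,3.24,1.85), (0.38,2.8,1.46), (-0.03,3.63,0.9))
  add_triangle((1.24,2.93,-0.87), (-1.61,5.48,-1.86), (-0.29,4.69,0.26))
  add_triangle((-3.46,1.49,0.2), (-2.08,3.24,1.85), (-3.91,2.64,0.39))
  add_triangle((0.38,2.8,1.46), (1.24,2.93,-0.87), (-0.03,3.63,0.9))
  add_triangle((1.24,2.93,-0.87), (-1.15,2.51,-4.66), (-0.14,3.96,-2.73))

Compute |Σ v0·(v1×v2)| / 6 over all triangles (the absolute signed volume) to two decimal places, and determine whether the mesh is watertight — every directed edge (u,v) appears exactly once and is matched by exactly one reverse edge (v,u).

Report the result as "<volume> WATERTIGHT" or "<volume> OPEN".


Per-triangle v0·(v1×v2)/6:
  t1: +2.6360
  t2: +4.1524
  t3: +0.8400
  t4: -0.5071
  t5: -1.7097
  t6: +4.8389
  t7: +0.0142
  t8: +10.7858
  t9: -0.9488
  t10: +0.0866
  t11: +1.6687
  t12: +1.1333
  t13: +4.9050
  t14: +1.7941
  t15: -0.5342
  t16: +1.1825
  t17: +0.7479
  t18: +4.7431
  t19: -0.0677
  t20: +1.0699
  t21: +0.3679
  t22: +2.0800
  t23: +0.5454
  t24: +0.0868
  t25: +0.0266
  t26: +0.8646
  t27: -0.0011
  t28: -1.4119
  t29: +4.0818
  t30: +0.3387
  t31: +1.4569
  t32: -0.0862
  t33: +1.2065
  t34: +3.4296
  t35: +0.7321
  t36: +0.9751
  t37: +1.7924
Σ = +53.3163 → |volume| = 53.32

Directed edges: 111 total; 3 unmatched, e.g. (-1.61,0.27,-0.94)→(0.2,1.16,-2.52) → open.

53.32 OPEN


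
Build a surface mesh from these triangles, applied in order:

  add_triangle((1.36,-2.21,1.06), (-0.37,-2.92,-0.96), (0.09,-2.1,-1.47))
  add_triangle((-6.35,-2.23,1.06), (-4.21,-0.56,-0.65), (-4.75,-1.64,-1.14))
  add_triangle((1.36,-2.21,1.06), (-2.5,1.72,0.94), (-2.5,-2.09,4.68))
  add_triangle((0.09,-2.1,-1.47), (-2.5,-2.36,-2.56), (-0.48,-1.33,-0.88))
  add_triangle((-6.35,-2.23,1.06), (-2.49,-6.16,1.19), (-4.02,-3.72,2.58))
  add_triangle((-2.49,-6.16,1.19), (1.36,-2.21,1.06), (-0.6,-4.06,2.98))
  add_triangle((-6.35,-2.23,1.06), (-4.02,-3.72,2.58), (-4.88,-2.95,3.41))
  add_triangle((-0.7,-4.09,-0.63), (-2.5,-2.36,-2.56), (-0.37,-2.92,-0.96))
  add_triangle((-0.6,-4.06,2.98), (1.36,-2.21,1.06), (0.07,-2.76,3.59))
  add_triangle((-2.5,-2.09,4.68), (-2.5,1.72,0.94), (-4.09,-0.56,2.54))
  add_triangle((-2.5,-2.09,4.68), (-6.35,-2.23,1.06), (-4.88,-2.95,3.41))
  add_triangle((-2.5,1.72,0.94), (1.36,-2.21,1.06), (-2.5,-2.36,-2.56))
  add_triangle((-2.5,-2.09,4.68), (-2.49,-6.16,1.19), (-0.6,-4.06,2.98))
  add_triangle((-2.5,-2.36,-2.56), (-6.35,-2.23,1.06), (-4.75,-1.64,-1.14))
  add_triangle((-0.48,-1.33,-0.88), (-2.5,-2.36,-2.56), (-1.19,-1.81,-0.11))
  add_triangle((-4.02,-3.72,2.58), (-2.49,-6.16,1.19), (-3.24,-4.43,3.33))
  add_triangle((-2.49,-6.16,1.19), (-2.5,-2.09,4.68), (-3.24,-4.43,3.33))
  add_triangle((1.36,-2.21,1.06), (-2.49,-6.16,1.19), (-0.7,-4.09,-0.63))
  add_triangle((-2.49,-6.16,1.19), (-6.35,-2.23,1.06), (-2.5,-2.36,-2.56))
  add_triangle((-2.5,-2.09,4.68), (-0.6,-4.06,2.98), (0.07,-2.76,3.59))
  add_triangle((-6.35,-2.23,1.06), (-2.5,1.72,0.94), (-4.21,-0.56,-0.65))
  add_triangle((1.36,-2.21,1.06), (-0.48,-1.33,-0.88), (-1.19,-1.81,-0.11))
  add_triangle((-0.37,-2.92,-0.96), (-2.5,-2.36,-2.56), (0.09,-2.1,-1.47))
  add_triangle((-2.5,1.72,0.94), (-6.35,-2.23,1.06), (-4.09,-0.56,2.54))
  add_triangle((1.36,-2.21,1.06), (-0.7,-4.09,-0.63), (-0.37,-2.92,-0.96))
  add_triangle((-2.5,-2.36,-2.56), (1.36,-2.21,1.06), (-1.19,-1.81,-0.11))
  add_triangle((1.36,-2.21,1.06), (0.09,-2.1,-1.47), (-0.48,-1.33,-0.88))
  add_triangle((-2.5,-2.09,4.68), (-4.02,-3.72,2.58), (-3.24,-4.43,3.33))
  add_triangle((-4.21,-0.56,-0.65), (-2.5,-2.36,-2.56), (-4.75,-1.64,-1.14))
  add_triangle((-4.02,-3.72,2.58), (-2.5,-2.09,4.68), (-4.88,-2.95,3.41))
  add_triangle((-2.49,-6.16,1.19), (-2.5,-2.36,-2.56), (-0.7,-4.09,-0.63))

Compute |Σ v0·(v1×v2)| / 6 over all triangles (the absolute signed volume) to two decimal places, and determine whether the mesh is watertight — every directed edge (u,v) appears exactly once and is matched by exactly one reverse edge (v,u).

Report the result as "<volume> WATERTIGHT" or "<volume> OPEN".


Per-triangle v0·(v1×v2)/6:
  t1: +0.9318
  t2: +1.8386
  t3: +0.5087
  t4: -0.2171
  t5: +8.7868
  t6: +4.4028
  t7: +3.8427
  t8: +0.9233
  t9: +1.9669
  t10: +3.6668
  t11: +2.2478
  t12: -4.5297
  t13: +8.3020
  t14: +3.1204
  t15: -0.5162
  t16: +3.6222
  t17: +2.1584
  t18: +3.9049
  t19: +17.8694
  t20: +3.3365
  t21: +4.2275
  t22: -0.8203
  t23: +1.1442
  t24: +4.6218
  t25: +0.7284
  t26: +1.7090
  t27: -0.5126
  t28: +3.1376
  t29: +0.9594
  t30: +3.1849
  t31: +5.2057
Σ = +89.7528 → |volume| = 89.75

Directed edges: 93 total; 9 unmatched, e.g. (-2.5,-2.09,4.68)→(1.36,-2.21,1.06) → open.

89.75 OPEN


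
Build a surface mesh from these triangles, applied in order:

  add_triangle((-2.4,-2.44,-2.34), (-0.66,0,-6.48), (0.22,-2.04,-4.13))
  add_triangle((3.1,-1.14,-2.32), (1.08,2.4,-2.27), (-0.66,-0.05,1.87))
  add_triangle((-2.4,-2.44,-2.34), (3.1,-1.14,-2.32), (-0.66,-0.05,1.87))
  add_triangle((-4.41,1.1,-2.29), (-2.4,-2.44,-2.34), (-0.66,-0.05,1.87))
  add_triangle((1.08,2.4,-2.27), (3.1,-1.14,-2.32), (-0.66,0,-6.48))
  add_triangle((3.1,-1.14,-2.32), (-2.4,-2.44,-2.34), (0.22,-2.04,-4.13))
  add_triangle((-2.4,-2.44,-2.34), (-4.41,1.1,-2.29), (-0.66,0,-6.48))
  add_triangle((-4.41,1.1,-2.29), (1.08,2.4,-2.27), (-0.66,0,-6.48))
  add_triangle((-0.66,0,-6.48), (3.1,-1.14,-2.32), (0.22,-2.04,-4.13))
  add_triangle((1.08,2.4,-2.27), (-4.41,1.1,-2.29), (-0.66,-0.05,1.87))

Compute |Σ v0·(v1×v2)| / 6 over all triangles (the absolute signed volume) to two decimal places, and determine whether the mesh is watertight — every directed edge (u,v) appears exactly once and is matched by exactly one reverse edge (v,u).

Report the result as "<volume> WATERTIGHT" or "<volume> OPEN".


Per-triangle v0·(v1×v2)/6:
  t1: +6.4508
  t2: +1.7676
  t3: +2.9878
  t4: +5.1144
  t5: +10.2620
  t6: +2.6206
  t7: +13.5747
  t8: +12.3839
  t9: +6.5618
  t10: +3.8948
Σ = +65.6184 → |volume| = 65.62

Directed edges: 30 total, each appears once with its reverse present → watertight.

65.62 WATERTIGHT


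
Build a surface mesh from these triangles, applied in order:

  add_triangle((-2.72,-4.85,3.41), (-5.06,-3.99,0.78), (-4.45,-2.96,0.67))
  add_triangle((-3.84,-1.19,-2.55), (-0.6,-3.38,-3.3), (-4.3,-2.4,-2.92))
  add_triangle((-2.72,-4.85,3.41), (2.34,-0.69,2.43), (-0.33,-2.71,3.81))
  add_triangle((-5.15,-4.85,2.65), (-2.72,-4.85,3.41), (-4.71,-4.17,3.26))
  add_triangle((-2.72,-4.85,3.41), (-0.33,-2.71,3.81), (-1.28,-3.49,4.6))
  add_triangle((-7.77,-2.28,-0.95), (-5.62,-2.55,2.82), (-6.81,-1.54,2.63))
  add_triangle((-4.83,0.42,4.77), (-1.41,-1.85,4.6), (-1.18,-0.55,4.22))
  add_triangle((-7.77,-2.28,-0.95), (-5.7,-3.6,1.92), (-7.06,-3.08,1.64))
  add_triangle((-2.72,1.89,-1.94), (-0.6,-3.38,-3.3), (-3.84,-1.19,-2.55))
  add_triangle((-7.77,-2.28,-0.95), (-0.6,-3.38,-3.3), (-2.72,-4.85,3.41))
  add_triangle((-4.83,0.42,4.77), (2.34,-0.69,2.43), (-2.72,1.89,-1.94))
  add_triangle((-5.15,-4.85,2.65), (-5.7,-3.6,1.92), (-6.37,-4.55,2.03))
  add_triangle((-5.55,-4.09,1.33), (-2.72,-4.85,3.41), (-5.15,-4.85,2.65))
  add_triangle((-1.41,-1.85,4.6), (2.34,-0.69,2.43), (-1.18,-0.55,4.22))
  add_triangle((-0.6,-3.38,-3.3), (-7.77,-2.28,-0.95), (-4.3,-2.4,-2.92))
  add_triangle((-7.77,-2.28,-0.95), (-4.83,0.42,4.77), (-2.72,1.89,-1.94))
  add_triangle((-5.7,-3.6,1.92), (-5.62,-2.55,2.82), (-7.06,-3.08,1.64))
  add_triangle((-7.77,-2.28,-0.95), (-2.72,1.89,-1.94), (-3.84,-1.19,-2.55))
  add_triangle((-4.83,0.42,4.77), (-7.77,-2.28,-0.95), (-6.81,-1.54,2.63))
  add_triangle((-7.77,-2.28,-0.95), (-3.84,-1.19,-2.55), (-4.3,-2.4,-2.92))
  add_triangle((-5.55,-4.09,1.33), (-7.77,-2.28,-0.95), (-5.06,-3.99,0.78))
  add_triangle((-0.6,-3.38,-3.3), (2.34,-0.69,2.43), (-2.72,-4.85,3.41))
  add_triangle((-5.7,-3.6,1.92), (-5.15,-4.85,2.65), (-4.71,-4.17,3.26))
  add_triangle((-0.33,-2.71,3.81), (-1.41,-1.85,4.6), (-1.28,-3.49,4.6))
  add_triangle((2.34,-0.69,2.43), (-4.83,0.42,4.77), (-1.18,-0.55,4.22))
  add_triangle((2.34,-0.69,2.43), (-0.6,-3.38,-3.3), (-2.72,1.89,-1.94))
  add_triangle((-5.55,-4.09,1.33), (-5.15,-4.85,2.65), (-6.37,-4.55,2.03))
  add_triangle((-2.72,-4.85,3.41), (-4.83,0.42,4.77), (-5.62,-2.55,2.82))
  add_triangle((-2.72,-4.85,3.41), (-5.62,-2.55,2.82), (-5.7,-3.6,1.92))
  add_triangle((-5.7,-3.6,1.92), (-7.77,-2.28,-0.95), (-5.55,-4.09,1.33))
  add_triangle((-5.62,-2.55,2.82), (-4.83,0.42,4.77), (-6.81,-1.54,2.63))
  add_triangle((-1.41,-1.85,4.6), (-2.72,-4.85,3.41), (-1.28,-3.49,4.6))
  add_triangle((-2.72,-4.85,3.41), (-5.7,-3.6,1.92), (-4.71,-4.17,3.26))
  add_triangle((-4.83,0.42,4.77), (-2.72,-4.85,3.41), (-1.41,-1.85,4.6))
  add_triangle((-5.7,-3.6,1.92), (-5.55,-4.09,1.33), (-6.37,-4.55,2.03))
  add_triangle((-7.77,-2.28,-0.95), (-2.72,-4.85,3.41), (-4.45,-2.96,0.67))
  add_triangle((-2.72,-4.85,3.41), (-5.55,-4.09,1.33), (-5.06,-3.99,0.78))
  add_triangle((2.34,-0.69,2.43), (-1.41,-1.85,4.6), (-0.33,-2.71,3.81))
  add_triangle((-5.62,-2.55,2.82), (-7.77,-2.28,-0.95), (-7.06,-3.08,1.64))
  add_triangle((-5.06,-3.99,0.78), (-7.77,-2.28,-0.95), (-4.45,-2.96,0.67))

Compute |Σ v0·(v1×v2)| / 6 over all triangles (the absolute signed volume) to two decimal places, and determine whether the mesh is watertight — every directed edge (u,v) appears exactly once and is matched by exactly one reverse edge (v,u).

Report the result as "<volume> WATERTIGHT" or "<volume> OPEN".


Per-triangle v0·(v1×v2)/6:
  t1: -1.3482
  t2: +1.8503
  t3: +2.3278
  t4: +2.1013
  t5: +1.0215
  t6: +6.1212
  t7: +3.1656
  t8: +2.8308
  t9: +5.3484
  t10: +32.4589
  t11: +4.4986
  t12: +0.6336
  t13: +1.0356
  t14: +2.6881
  t15: +5.1780
  t16: +22.4854
  t17: +1.9151
  t18: +7.3741
  t19: +5.0571
  t20: +2.8707
  t21: +2.0580
  t22: +14.5494
  t23: +1.5002
  t24: +0.9361
  t25: +1.2943
  t26: -0.0913
  t27: +0.6802
  t28: +12.9497
  t29: +5.1260
  t30: +3.3281
  t31: +5.3319
  t32: +2.4524
  t33: -2.1477
  t34: +11.9843
  t35: +0.2057
  t36: -1.6469
  t37: +1.8047
  t38: +2.9699
  t39: +1.6593
  t40: -0.9426
Σ = +173.6158 → |volume| = 173.62

Directed edges: 120 total, each appears once with its reverse present → watertight.

173.62 WATERTIGHT


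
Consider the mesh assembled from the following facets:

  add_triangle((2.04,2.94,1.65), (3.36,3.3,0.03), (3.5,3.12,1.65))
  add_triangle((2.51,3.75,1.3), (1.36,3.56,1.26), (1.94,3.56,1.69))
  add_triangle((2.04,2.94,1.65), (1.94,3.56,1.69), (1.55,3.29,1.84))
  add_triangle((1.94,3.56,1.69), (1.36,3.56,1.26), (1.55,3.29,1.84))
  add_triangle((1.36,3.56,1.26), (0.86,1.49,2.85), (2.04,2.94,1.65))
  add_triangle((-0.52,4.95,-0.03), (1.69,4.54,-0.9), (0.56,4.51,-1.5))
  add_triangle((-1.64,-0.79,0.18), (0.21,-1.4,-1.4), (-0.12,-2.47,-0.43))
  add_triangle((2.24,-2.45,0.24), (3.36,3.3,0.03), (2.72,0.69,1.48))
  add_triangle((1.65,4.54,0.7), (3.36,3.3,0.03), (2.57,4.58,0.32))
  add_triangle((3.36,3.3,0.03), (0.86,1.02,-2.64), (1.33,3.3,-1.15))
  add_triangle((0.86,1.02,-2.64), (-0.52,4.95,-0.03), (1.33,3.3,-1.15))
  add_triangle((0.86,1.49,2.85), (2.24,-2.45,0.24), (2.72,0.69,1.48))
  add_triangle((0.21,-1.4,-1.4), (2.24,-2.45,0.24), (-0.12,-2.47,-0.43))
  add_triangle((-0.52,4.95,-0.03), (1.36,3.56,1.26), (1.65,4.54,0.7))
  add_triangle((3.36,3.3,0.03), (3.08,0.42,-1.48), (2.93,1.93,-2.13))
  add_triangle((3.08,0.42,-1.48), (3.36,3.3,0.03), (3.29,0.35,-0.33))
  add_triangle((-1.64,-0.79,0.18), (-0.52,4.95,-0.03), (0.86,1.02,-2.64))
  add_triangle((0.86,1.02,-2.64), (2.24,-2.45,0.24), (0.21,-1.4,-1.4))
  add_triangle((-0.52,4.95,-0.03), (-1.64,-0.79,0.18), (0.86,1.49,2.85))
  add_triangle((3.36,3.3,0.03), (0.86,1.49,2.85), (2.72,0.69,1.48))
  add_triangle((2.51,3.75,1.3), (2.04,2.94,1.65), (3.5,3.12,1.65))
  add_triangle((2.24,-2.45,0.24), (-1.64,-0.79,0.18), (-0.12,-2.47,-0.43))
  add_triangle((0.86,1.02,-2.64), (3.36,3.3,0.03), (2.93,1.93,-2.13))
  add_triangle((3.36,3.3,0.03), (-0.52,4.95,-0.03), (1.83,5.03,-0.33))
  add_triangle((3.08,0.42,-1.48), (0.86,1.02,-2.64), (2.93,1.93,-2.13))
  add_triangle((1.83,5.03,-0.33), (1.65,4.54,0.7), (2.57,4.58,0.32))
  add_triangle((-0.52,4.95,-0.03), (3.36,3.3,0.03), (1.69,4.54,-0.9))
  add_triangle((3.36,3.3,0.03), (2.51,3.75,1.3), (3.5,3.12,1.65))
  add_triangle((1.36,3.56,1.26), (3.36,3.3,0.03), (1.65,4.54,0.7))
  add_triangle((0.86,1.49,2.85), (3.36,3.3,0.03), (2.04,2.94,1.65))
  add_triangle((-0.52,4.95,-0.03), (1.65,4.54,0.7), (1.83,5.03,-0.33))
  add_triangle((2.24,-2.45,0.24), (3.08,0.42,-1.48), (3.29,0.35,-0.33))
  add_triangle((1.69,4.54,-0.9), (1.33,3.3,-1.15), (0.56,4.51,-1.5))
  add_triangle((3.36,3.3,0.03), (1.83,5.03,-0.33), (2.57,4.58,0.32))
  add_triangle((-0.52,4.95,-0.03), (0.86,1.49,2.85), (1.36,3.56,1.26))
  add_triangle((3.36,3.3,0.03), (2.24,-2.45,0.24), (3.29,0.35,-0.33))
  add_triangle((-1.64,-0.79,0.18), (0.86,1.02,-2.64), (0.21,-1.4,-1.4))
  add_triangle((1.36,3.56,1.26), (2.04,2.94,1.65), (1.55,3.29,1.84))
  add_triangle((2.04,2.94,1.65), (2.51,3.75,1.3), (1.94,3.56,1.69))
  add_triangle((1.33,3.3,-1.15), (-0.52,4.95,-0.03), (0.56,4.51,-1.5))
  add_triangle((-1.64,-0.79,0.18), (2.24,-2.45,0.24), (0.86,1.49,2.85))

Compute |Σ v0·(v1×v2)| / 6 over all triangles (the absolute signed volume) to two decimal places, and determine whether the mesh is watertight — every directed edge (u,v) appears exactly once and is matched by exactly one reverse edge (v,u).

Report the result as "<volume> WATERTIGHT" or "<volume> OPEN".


Per-triangle v0·(v1×v2)/6:
  t1: -1.1390
  t2: +0.2843
  t3: +0.1089
  t4: +0.1577
  t5: +1.1584
  t6: +1.8886
  t7: +0.7260
  t8: +3.5466
  t9: +0.3033
  t10: +2.8420
  t11: +2.7416
  t12: +2.6949
  t13: +1.1992
  t14: +1.2081
  t15: +2.3454
  t16: +1.9081
  t17: +3.6041
  t18: +2.2349
  t19: +4.2110
  t20: +3.6799
  t21: +0.5309
  t22: +0.7478
  t23: +1.6169
  t24: -1.0132
  t25: +1.4148
  t26: +0.7569
  t27: +2.7574
  t28: +1.3918
  t29: +1.1866
  t30: +0.9008
  t31: +1.9411
  t32: +1.7027
  t33: +0.4663
  t34: +0.9365
  t35: +3.0152
  t36: +1.2908
  t37: +1.2725
  t38: -0.2615
  t39: +0.1951
  t40: -1.0733
  t41: +2.9830
Σ = +58.4630 → |volume| = 58.46

Directed edges: 123 total; 9 unmatched, e.g. (2.51,3.75,1.3)→(1.36,3.56,1.26) → open.

58.46 OPEN


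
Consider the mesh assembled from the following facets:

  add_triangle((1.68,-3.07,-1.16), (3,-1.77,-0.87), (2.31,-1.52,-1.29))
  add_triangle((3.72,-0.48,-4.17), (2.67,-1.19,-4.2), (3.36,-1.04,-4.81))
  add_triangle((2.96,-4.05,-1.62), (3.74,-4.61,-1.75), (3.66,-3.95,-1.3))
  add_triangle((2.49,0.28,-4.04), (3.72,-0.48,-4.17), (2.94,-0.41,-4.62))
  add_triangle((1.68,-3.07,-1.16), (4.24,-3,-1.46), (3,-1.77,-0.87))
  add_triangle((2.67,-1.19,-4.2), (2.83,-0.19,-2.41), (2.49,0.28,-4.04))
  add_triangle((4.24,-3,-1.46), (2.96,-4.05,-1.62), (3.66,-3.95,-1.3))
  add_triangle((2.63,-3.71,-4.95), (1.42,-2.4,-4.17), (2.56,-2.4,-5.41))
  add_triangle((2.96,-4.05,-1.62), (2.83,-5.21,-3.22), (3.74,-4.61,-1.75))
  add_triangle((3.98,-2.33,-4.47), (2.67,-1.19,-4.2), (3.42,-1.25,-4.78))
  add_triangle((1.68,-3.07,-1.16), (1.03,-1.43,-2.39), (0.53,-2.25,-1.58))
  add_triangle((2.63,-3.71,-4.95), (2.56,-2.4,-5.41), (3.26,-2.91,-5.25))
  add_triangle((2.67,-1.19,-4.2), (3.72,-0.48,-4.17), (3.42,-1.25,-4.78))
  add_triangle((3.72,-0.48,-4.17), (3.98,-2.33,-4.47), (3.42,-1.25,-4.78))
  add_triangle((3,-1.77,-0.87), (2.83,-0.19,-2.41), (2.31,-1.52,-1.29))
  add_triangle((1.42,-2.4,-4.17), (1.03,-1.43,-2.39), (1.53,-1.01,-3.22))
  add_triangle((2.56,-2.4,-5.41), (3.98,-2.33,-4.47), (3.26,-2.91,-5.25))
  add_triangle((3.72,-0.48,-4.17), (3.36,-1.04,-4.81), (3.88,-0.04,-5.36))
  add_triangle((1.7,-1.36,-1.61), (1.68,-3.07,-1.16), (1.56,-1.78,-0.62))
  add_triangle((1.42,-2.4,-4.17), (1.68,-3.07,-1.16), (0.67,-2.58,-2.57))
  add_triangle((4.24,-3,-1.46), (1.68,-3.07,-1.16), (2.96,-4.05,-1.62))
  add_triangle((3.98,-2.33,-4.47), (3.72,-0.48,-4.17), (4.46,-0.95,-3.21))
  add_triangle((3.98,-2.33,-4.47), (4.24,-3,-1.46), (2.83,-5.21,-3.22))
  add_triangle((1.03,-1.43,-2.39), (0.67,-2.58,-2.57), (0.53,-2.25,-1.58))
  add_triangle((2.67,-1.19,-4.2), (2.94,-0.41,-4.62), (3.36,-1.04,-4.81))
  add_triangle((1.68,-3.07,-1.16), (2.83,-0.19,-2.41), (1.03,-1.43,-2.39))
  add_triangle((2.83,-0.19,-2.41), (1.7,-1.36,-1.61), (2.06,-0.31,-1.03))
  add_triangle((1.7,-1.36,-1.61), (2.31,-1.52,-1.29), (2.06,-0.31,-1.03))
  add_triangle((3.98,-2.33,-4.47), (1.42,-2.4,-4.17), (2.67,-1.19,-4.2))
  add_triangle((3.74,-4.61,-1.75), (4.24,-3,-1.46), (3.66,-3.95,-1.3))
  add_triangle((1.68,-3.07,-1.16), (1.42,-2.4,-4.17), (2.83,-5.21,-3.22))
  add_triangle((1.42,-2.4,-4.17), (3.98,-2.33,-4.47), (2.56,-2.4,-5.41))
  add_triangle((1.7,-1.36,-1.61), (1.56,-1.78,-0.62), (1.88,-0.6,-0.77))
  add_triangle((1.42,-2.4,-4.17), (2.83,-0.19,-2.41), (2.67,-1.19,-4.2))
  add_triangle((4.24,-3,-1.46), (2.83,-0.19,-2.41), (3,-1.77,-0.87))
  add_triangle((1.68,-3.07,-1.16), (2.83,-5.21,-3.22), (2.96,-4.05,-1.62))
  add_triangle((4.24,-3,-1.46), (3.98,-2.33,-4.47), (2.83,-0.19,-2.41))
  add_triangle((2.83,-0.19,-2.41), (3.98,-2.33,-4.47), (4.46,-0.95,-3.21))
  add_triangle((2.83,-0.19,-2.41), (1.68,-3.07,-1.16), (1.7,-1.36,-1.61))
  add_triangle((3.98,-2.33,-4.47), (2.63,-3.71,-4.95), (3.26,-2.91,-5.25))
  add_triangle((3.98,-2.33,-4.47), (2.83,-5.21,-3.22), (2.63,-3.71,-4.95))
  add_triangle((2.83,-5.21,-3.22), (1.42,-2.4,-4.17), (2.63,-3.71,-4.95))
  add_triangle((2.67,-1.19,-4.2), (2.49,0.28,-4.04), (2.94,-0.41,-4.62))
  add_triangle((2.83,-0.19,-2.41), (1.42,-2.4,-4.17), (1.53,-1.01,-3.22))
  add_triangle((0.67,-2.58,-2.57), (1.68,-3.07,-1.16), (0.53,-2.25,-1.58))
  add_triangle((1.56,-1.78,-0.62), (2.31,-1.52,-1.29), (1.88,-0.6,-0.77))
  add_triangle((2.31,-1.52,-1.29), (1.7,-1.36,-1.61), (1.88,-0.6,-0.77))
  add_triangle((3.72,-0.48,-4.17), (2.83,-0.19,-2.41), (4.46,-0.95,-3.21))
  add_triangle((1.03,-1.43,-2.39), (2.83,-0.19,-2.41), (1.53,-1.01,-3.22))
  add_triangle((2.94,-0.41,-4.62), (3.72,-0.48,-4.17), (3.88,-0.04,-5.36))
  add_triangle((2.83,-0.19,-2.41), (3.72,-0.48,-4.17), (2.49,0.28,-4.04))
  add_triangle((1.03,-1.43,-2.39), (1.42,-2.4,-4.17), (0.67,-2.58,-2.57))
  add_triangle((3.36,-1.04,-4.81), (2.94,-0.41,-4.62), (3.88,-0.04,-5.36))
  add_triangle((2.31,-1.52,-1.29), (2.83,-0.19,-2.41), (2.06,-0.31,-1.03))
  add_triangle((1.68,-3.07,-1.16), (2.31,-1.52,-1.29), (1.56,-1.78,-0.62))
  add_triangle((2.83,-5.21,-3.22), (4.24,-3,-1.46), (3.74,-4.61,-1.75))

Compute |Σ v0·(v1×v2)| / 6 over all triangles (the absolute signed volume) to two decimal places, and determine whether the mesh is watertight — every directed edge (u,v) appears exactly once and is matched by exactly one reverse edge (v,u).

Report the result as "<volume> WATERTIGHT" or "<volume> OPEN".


Per-triangle v0·(v1×v2)/6:
  t1: -0.5917
  t2: +0.0932
  t3: +0.0210
  t4: +0.5174
  t5: +0.0718
  t6: -1.3214
  t7: -0.5226
  t8: +0.8980
  t9: +0.2222
  t10: +0.3670
  t11: -0.7561
  t12: +0.9083
  t13: +0.1092
  t14: +1.0614
  t15: -0.5836
  t16: -0.1431
  t17: +0.7342
  t18: +0.6780
  t19: -0.3543
  t20: +1.3257
  t21: -0.0050
  t22: +2.0173
  t23: +7.7971
  t24: -0.1647
  t25: +0.1895
  t26: -2.2839
  t27: -0.4388
  t28: -0.2547
  t29: +1.8873
  t30: +0.3892
  t31: -0.1035
  t32: -1.0980
  t33: -0.3719
  t34: -0.6824
  t35: +0.5665
  t36: +0.4772
  t37: +3.4766
  t38: -0.9038
  t39: +0.3854
  t40: +0.9609
  t41: +4.6452
  t42: +1.1658
  t43: +0.0523
  t44: +0.8169
  t45: +0.2953
  t46: +0.1428
  t47: +0.1360
  t48: +0.3714
  t49: -0.5831
  t50: -0.3974
  t51: +0.4198
  t52: -0.1731
  t53: +0.3218
  t54: +0.4114
  t55: +0.2543
  t56: +2.0686
Σ = +24.5228 → |volume| = 24.52

Directed edges: 168 total, each appears once with its reverse present → watertight.

24.52 WATERTIGHT
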